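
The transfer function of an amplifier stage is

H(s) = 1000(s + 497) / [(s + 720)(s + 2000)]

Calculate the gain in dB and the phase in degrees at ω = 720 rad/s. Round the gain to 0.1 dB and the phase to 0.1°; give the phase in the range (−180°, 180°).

At s = jω = j720:
zero (s+497): 497 + j720 → |·| = √(497²+720²) = √765409 ≈ 874.88, ∠ = arctan(720/497) ≈ 55.38°
pole (s+720): 720 + j720 → |·| = √(720²+720²) = √1036800 ≈ 1018.2, ∠ = arctan(720/720) ≈ 45.00°
pole (s+2000): 2000 + j720 → |·| = √(2000²+720²) = √4518400 ≈ 2125.7, ∠ = arctan(720/2000) ≈ 19.80°
|H| = 1000 · 874.88 / 2.1644e+06 ≈ 0.40421
Gain = 20 log₁₀(0.40421) ≈ -7.87 dB
∠H = 55.38° − 64.80° = -9.42°

-7.9 dB, -9.4°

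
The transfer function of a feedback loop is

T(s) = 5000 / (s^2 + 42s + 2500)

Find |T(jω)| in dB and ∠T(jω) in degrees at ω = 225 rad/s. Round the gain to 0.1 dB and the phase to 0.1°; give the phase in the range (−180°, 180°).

At s = jω = j225:
quadratic: (j225)² + 42·j225 + 2500 = -48125 + j9450 → |·| ≈ 49044, ∠ ≈ 168.89°
|T| = 5000 / 49044 ≈ 0.10195
Gain = 20 log₁₀(0.10195) ≈ -19.83 dB
∠T = 0.00° − 168.89° = -168.89°

-19.8 dB, -168.9°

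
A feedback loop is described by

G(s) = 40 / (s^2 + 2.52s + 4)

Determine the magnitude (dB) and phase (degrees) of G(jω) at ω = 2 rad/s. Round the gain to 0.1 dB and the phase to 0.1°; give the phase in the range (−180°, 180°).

18.0 dB, -90.0°

At s = jω = j2:
quadratic: (j2)² + 2.52·j2 + 4 = 0 + j5.04 → |·| ≈ 5.04, ∠ ≈ 90.00°
|G| = 40 / 5.04 ≈ 7.9365
Gain = 20 log₁₀(7.9365) ≈ 17.99 dB
∠G = 0.00° − 90.00° = -90.00°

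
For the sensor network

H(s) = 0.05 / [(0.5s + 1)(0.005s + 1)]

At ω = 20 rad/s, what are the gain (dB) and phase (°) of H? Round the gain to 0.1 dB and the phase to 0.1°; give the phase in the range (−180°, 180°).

At ω = 20 rad/s:
pole (1 + j20·0.5) = 1 + j10 → |·| ≈ 10.05, ∠ ≈ 84.29°
pole (1 + j20·0.005) = 1 + j0.1 → |·| ≈ 1.005, ∠ ≈ 5.71°
|H| = 0.05 · 1 / (10.05 · 1.005) ≈ 0.0049504
Gain = 20 log₁₀(0.0049504) ≈ -46.11 dB
∠H = (0°) − (84.29° + 5.71°) = -90.00°

-46.1 dB, -90.0°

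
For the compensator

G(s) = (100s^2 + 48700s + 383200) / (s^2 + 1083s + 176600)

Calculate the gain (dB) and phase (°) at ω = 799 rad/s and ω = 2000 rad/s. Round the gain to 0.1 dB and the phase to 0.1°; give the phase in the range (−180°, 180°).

ω = 799: 37.6 dB, 30.4°; ω = 2000: 39.4 dB, 15.8°

Substitute s = j799:
Numerator: 100(j799)^2 + 48700(j799) + 383200 = -63456900 + j38911300
Denominator: (j799)^2 + 1083(j799) + 176600 = -461801 + j865317
|N| = √(63456900² + 38911300²) ≈ 7.4437e+07, ∠N ≈ 148.48°
|D| = √(461801² + 865317²) ≈ 9.8083e+05, ∠D ≈ 118.09°
|G| = 7.4437e+07 / 9.8083e+05 ≈ 75.892
Gain = 20 log₁₀(75.892) ≈ 37.60 dB
∠G = 148.48° − 118.09° = 30.39°

Substitute s = j2000:
Numerator: 100(j2000)^2 + 48700(j2000) + 383200 = -399616800 + j97400000
Denominator: (j2000)^2 + 1083(j2000) + 176600 = -3823400 + j2166000
|N| = √(399616800² + 97400000²) ≈ 4.1132e+08, ∠N ≈ 166.30°
|D| = √(3823400² + 2166000²) ≈ 4.3943e+06, ∠D ≈ 150.47°
|G| = 4.1132e+08 / 4.3943e+06 ≈ 93.603
Gain = 20 log₁₀(93.603) ≈ 39.43 dB
∠G = 166.30° − 150.47° = 15.83°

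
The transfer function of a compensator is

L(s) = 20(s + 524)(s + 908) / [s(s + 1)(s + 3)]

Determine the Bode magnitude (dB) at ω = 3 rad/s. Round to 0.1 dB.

At s = jω = j3:
zero (s+524): 524 + j3 → |·| = √(524²+3²) = √274585 ≈ 524.01, ∠ = arctan(3/524) ≈ 0.33°
zero (s+908): 908 + j3 → |·| = √(908²+3²) = √824473 ≈ 908, ∠ = arctan(3/908) ≈ 0.19°
pole (s+1): 1 + j3 → |·| = √(1²+3²) = √10 ≈ 3.1623, ∠ = arctan(3/1) ≈ 71.57°
pole (s+3): 3 + j3 → |·| = √(3²+3²) = √18 ≈ 4.2426, ∠ = arctan(3/3) ≈ 45.00°
pole at origin: |s| = 3, ∠ = 90.00° (in denominator)
|L| = 20 · 4.758e+05 / 40.249 ≈ 2.3643e+05
Gain = 20 log₁₀(2.3643e+05) ≈ 107.47 dB

107.5 dB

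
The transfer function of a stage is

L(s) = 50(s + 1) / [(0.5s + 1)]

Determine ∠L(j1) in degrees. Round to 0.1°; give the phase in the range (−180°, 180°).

18.4°

At ω = 1 rad/s:
zero (1 + j1·1) = 1 + j1 → |·| ≈ 1.4142, ∠ ≈ 45.00°
pole (1 + j1·0.5) = 1 + j0.5 → |·| ≈ 1.118, ∠ ≈ 26.57°
∠L = (45.00°) − (26.57°) = 18.43°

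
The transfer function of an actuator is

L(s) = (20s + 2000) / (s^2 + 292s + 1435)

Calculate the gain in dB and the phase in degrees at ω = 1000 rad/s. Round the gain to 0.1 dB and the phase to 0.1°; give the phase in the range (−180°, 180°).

-34.3 dB, -79.4°

Substitute s = j1000:
Numerator: 20(j1000) + 2000 = 2000 + j20000
Denominator: (j1000)^2 + 292(j1000) + 1435 = -998565 + j292000
|N| = √(2000² + 20000²) ≈ 20100, ∠N ≈ 84.29°
|D| = √(998565² + 292000²) ≈ 1.0404e+06, ∠D ≈ 163.70°
|L| = 20100 / 1.0404e+06 ≈ 0.019319
Gain = 20 log₁₀(0.019319) ≈ -34.28 dB
∠L = 84.29° − 163.70° = -79.41°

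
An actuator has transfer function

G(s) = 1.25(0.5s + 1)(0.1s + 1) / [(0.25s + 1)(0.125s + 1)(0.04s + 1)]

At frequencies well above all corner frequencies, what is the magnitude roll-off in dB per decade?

-20 dB/decade

Each pole contributes −20 dB/decade at high frequency; each zero contributes +20 dB/decade.
Net: 2 zero(s) − 3 pole(s) → -20 dB/decade.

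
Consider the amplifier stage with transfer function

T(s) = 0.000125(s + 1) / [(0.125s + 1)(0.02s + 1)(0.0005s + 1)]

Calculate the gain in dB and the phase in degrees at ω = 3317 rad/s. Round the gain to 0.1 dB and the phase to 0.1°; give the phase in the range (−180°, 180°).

-102.2 dB, -147.9°

At ω = 3317 rad/s:
zero (1 + j3317·1) = 1 + j3317 → |·| ≈ 3317, ∠ ≈ 89.98°
pole (1 + j3317·0.125) = 1 + j414.625 → |·| ≈ 414.63, ∠ ≈ 89.86°
pole (1 + j3317·0.02) = 1 + j66.34 → |·| ≈ 66.348, ∠ ≈ 89.14°
pole (1 + j3317·0.0005) = 1 + j1.6585 → |·| ≈ 1.9367, ∠ ≈ 58.91°
|T| = 0.000125 · 3317 / (414.63 · 66.348 · 1.9367) ≈ 7.7822e-06
Gain = 20 log₁₀(7.7822e-06) ≈ -102.18 dB
∠T = (89.98°) − (89.86° + 89.14° + 58.91°) = -147.93°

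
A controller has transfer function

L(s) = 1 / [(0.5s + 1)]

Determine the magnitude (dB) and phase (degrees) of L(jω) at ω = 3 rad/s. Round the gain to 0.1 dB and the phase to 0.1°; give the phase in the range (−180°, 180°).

-5.1 dB, -56.3°

At ω = 3 rad/s:
pole (1 + j3·0.5) = 1 + j1.5 → |·| ≈ 1.8028, ∠ ≈ 56.31°
|L| = 1 · 1 / (1.8028) ≈ 0.55469
Gain = 20 log₁₀(0.55469) ≈ -5.12 dB
∠L = (0°) − (56.31°) = -56.31°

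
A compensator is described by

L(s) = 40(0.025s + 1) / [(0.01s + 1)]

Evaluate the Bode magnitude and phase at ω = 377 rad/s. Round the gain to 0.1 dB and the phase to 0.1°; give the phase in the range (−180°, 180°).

At ω = 377 rad/s:
zero (1 + j377·0.025) = 1 + j9.425 → |·| ≈ 9.4779, ∠ ≈ 83.94°
pole (1 + j377·0.01) = 1 + j3.77 → |·| ≈ 3.9004, ∠ ≈ 75.14°
|L| = 40 · 9.4779 / (3.9004) ≈ 97.199
Gain = 20 log₁₀(97.199) ≈ 39.75 dB
∠L = (83.94°) − (75.14°) = 8.80°

39.8 dB, 8.8°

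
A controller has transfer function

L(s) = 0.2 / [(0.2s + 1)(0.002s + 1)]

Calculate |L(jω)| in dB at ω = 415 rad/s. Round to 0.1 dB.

At ω = 415 rad/s:
pole (1 + j415·0.2) = 1 + j83 → |·| ≈ 83.006, ∠ ≈ 89.31°
pole (1 + j415·0.002) = 1 + j0.83 → |·| ≈ 1.2996, ∠ ≈ 39.69°
|L| = 0.2 · 1 / (83.006 · 1.2996) ≈ 0.001854
Gain = 20 log₁₀(0.001854) ≈ -54.64 dB

-54.6 dB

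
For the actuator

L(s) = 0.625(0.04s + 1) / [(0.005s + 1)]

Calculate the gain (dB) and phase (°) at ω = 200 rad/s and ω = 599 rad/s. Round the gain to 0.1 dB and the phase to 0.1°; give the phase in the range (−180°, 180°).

ω = 200: 11.0 dB, 37.9°; ω = 599: 13.5 dB, 16.1°

At ω = 200 rad/s:
zero (1 + j200·0.04) = 1 + j8 → |·| ≈ 8.0623, ∠ ≈ 82.87°
pole (1 + j200·0.005) = 1 + j1 → |·| ≈ 1.4142, ∠ ≈ 45.00°
|L| = 0.625 · 8.0623 / (1.4142) ≈ 3.5631
Gain = 20 log₁₀(3.5631) ≈ 11.04 dB
∠L = (82.87°) − (45.00°) = 37.87°

At ω = 599 rad/s:
zero (1 + j599·0.04) = 1 + j23.96 → |·| ≈ 23.981, ∠ ≈ 87.61°
pole (1 + j599·0.005) = 1 + j2.995 → |·| ≈ 3.1575, ∠ ≈ 71.54°
|L| = 0.625 · 23.981 / (3.1575) ≈ 4.7468
Gain = 20 log₁₀(4.7468) ≈ 13.53 dB
∠L = (87.61°) − (71.54°) = 16.07°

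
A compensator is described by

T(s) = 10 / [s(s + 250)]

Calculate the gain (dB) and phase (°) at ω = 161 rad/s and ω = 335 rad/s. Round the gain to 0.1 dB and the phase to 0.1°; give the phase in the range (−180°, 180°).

At s = jω = j161:
pole (s+250): 250 + j161 → |·| = √(250²+161²) = √88421 ≈ 297.36, ∠ = arctan(161/250) ≈ 32.78°
pole at origin: |s| = 161, ∠ = 90.00° (in denominator)
|T| = 10 / 47875 ≈ 0.00020888
Gain = 20 log₁₀(0.00020888) ≈ -73.60 dB
∠T = 0.00° − 122.78° = -122.78°

At s = jω = j335:
pole (s+250): 250 + j335 → |·| = √(250²+335²) = √174725 ≈ 418, ∠ = arctan(335/250) ≈ 53.27°
pole at origin: |s| = 335, ∠ = 90.00° (in denominator)
|T| = 10 / 1.4003e+05 ≈ 7.1413e-05
Gain = 20 log₁₀(7.1413e-05) ≈ -82.92 dB
∠T = 0.00° − 143.27° = -143.27°

ω = 161: -73.6 dB, -122.8°; ω = 335: -82.9 dB, -143.3°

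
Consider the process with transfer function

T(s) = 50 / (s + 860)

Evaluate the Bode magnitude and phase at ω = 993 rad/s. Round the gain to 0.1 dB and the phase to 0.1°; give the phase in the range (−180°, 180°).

-28.4 dB, -49.1°

Substitute s = j993:
Numerator: 50 = 50 + j0
Denominator: (j993) + 860 = 860 + j993
|N| = √(50² + 0²) ≈ 50, ∠N ≈ 0.00°
|D| = √(860² + 993²) ≈ 1313.6, ∠D ≈ 49.11°
|T| = 50 / 1313.6 ≈ 0.038063
Gain = 20 log₁₀(0.038063) ≈ -28.39 dB
∠T = 0.00° − 49.11° = -49.11°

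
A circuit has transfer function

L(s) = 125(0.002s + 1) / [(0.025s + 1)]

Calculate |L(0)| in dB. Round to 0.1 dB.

41.9 dB

L(0) = 125 · 1 / 1 = 125
20 log₁₀(125) ≈ 41.94 dB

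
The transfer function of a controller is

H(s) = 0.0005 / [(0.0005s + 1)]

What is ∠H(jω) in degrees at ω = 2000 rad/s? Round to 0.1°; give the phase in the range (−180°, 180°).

-45.0°

At ω = 2000 rad/s:
pole (1 + j2000·0.0005) = 1 + j1 → |·| ≈ 1.4142, ∠ ≈ 45.00°
∠H = (0°) − (45.00°) = -45.00°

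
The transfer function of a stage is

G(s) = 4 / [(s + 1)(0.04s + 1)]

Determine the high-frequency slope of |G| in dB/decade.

-40 dB/decade

Each pole contributes −20 dB/decade at high frequency; each zero contributes +20 dB/decade.
Net: 0 zero(s) − 2 pole(s) → -40 dB/decade.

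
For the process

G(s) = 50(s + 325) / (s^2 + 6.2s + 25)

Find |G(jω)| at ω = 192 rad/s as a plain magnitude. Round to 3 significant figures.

0.512

At s = jω = j192:
zero (s+325): 325 + j192 → |·| = √(325²+192²) = √142489 ≈ 377.48, ∠ = arctan(192/325) ≈ 30.57°
quadratic: (j192)² + 6.2·j192 + 25 = -36839 + j1190.4 → |·| ≈ 36858, ∠ ≈ 178.15°
|G| = 50 · 377.48 / 36858 ≈ 0.51207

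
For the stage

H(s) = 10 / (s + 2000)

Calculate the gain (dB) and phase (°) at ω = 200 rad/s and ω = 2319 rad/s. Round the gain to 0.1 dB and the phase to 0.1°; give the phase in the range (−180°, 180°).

ω = 200: -46.1 dB, -5.7°; ω = 2319: -49.7 dB, -49.2°

At s = jω = j200:
pole (s+2000): 2000 + j200 → |·| = √(2000²+200²) = √4040000 ≈ 2010, ∠ = arctan(200/2000) ≈ 5.71°
|H| = 10 / 2010 ≈ 0.0049751
Gain = 20 log₁₀(0.0049751) ≈ -46.06 dB
∠H = 0.00° − 5.71° = -5.71°

At s = jω = j2319:
pole (s+2000): 2000 + j2319 → |·| = √(2000²+2319²) = √9377761 ≈ 3062.3, ∠ = arctan(2319/2000) ≈ 49.22°
|H| = 10 / 3062.3 ≈ 0.0032655
Gain = 20 log₁₀(0.0032655) ≈ -49.72 dB
∠H = 0.00° − 49.22° = -49.22°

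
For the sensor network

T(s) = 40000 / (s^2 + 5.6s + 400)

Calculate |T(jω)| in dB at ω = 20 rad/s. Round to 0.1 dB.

51.1 dB

At s = jω = j20:
quadratic: (j20)² + 5.6·j20 + 400 = 0 + j112 → |·| ≈ 112, ∠ ≈ 90.00°
|T| = 40000 / 112 ≈ 357.14
Gain = 20 log₁₀(357.14) ≈ 51.06 dB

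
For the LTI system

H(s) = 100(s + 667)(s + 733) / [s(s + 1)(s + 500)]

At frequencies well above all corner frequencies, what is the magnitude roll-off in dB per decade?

Each pole contributes −20 dB/decade at high frequency; each zero contributes +20 dB/decade.
Net: 2 zero(s) − 3 pole(s) → -20 dB/decade.

-20 dB/decade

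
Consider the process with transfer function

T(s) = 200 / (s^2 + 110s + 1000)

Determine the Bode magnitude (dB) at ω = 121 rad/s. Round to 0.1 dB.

-39.6 dB

Substitute s = j121:
Numerator: 200 = 200 + j0
Denominator: (j121)^2 + 110(j121) + 1000 = -13641 + j13310
|N| = √(200² + 0²) ≈ 200, ∠N ≈ 0.00°
|D| = √(13641² + 13310²) ≈ 19059, ∠D ≈ 135.70°
|T| = 200 / 19059 ≈ 0.010494
Gain = 20 log₁₀(0.010494) ≈ -39.58 dB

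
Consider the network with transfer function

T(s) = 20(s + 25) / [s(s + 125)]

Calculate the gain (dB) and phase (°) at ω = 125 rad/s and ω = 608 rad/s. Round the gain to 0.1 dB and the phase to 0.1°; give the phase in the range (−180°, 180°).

ω = 125: -18.8 dB, -56.3°; ω = 608: -29.8 dB, -80.7°

At s = jω = j125:
zero (s+25): 25 + j125 → |·| = √(25²+125²) = √16250 ≈ 127.48, ∠ = arctan(125/25) ≈ 78.69°
pole (s+125): 125 + j125 → |·| = √(125²+125²) = √31250 ≈ 176.78, ∠ = arctan(125/125) ≈ 45.00°
pole at origin: |s| = 125, ∠ = 90.00° (in denominator)
|T| = 20 · 127.48 / 22098 ≈ 0.11538
Gain = 20 log₁₀(0.11538) ≈ -18.76 dB
∠T = 78.69° − 135.00° = -56.31°

At s = jω = j608:
zero (s+25): 25 + j608 → |·| = √(25²+608²) = √370289 ≈ 608.51, ∠ = arctan(608/25) ≈ 87.65°
pole (s+125): 125 + j608 → |·| = √(125²+608²) = √385289 ≈ 620.72, ∠ = arctan(608/125) ≈ 78.38°
pole at origin: |s| = 608, ∠ = 90.00° (in denominator)
|T| = 20 · 608.51 / 3.774e+05 ≈ 0.032247
Gain = 20 log₁₀(0.032247) ≈ -29.83 dB
∠T = 87.65° − 168.38° = -80.73°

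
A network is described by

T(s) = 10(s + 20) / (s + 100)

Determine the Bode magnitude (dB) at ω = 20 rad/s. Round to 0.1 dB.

8.9 dB

At s = jω = j20:
zero (s+20): 20 + j20 → |·| = √(20²+20²) = √800 ≈ 28.284, ∠ = arctan(20/20) ≈ 45.00°
pole (s+100): 100 + j20 → |·| = √(100²+20²) = √10400 ≈ 101.98, ∠ = arctan(20/100) ≈ 11.31°
|T| = 10 · 28.284 / 101.98 ≈ 2.7735
Gain = 20 log₁₀(2.7735) ≈ 8.86 dB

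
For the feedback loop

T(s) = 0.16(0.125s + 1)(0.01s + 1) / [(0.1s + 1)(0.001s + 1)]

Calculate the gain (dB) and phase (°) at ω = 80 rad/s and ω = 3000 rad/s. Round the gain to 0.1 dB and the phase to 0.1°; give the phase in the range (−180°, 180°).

ω = 80: -11.9 dB, 35.5°; ω = 3000: 5.6 dB, 16.6°

At ω = 80 rad/s:
zero (1 + j80·0.125) = 1 + j10 → |·| ≈ 10.05, ∠ ≈ 84.29°
zero (1 + j80·0.01) = 1 + j0.8 → |·| ≈ 1.2806, ∠ ≈ 38.66°
pole (1 + j80·0.1) = 1 + j8 → |·| ≈ 8.0623, ∠ ≈ 82.87°
pole (1 + j80·0.001) = 1 + j0.08 → |·| ≈ 1.0032, ∠ ≈ 4.57°
|T| = 0.16 · 10.05 · 1.2806 / (8.0623 · 1.0032) ≈ 0.2546
Gain = 20 log₁₀(0.2546) ≈ -11.88 dB
∠T = (84.29° + 38.66°) − (82.87° + 4.57°) = 35.51°

At ω = 3000 rad/s:
zero (1 + j3000·0.125) = 1 + j375 → |·| ≈ 375, ∠ ≈ 89.85°
zero (1 + j3000·0.01) = 1 + j30 → |·| ≈ 30.017, ∠ ≈ 88.09°
pole (1 + j3000·0.1) = 1 + j300 → |·| ≈ 300, ∠ ≈ 89.81°
pole (1 + j3000·0.001) = 1 + j3 → |·| ≈ 3.1623, ∠ ≈ 71.57°
|T| = 0.16 · 375 · 30.017 / (300 · 3.1623) ≈ 1.8984
Gain = 20 log₁₀(1.8984) ≈ 5.57 dB
∠T = (89.85° + 88.09°) − (89.81° + 71.57°) = 16.56°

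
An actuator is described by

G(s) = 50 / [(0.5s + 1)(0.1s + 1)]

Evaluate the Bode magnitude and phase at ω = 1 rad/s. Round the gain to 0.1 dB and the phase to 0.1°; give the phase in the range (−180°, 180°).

At ω = 1 rad/s:
pole (1 + j1·0.5) = 1 + j0.5 → |·| ≈ 1.118, ∠ ≈ 26.57°
pole (1 + j1·0.1) = 1 + j0.1 → |·| ≈ 1.005, ∠ ≈ 5.71°
|G| = 50 · 1 / (1.118 · 1.005) ≈ 44.5
Gain = 20 log₁₀(44.5) ≈ 32.97 dB
∠G = (0°) − (26.57° + 5.71°) = -32.28°

33.0 dB, -32.3°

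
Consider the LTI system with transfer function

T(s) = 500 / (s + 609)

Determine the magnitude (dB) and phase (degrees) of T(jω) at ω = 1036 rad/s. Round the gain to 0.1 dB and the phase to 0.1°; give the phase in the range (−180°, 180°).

-7.6 dB, -59.6°

Substitute s = j1036:
Numerator: 500 = 500 + j0
Denominator: (j1036) + 609 = 609 + j1036
|N| = √(500² + 0²) ≈ 500, ∠N ≈ 0.00°
|D| = √(609² + 1036²) ≈ 1201.7, ∠D ≈ 59.55°
|T| = 500 / 1201.7 ≈ 0.41608
Gain = 20 log₁₀(0.41608) ≈ -7.62 dB
∠T = 0.00° − 59.55° = -59.55°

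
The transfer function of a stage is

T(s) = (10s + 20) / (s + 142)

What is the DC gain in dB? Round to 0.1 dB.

-17.0 dB

T(0) = 20 / 142 ≈ 0.14085
20 log₁₀(0.14085) ≈ -17.02 dB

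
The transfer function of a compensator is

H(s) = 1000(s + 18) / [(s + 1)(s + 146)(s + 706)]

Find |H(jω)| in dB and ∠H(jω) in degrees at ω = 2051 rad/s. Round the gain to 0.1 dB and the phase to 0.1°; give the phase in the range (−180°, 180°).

-73.0 dB, -157.4°

At s = jω = j2051:
zero (s+18): 18 + j2051 → |·| = √(18²+2051²) = √4206925 ≈ 2051.1, ∠ = arctan(2051/18) ≈ 89.50°
pole (s+1): 1 + j2051 → |·| = √(1²+2051²) = √4206602 ≈ 2051, ∠ = arctan(2051/1) ≈ 89.97°
pole (s+146): 146 + j2051 → |·| = √(146²+2051²) = √4227917 ≈ 2056.2, ∠ = arctan(2051/146) ≈ 85.93°
pole (s+706): 706 + j2051 → |·| = √(706²+2051²) = √4705037 ≈ 2169.1, ∠ = arctan(2051/706) ≈ 71.01°
|H| = 1000 · 2051.1 / 9.1477e+09 ≈ 0.00022422
Gain = 20 log₁₀(0.00022422) ≈ -72.99 dB
∠H = 89.50° − 246.91° = -157.41°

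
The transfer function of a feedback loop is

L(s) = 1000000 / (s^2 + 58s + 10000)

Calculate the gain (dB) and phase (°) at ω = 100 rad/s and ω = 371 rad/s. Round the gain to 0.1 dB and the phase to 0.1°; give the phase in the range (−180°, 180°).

ω = 100: 44.7 dB, -90.0°; ω = 371: 17.8 dB, -170.4°

At s = jω = j100:
quadratic: (j100)² + 58·j100 + 10000 = 0 + j5800 → |·| ≈ 5800, ∠ ≈ 90.00°
|L| = 1000000 / 5800 ≈ 172.41
Gain = 20 log₁₀(172.41) ≈ 44.73 dB
∠L = 0.00° − 90.00° = -90.00°

At s = jω = j371:
quadratic: (j371)² + 58·j371 + 10000 = -127641 + j21518 → |·| ≈ 1.2944e+05, ∠ ≈ 170.43°
|L| = 1000000 / 1.2944e+05 ≈ 7.7256
Gain = 20 log₁₀(7.7256) ≈ 17.76 dB
∠L = 0.00° − 170.43° = -170.43°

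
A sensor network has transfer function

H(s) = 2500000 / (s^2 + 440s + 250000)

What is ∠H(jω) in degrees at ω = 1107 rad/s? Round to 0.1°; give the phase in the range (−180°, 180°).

-153.5°

At s = jω = j1107:
quadratic: (j1107)² + 440·j1107 + 250000 = -975449 + j487080 → |·| ≈ 1.0903e+06, ∠ ≈ 153.47°
∠H = 0.00° − 153.47° = -153.47°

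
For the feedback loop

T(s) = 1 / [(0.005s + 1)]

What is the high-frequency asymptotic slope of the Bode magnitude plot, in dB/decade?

-20 dB/decade

Each pole contributes −20 dB/decade at high frequency; each zero contributes +20 dB/decade.
Net: 0 zero(s) − 1 pole(s) → -20 dB/decade.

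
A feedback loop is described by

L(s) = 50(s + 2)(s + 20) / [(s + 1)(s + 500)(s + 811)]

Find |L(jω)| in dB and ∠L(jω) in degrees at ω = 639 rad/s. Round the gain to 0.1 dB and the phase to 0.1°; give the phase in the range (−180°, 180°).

-28.4 dB, -2.1°

At s = jω = j639:
zero (s+2): 2 + j639 → |·| = √(2²+639²) = √408325 ≈ 639, ∠ = arctan(639/2) ≈ 89.82°
zero (s+20): 20 + j639 → |·| = √(20²+639²) = √408721 ≈ 639.31, ∠ = arctan(639/20) ≈ 88.21°
pole (s+1): 1 + j639 → |·| = √(1²+639²) = √408322 ≈ 639, ∠ = arctan(639/1) ≈ 89.91°
pole (s+500): 500 + j639 → |·| = √(500²+639²) = √658321 ≈ 811.37, ∠ = arctan(639/500) ≈ 51.96°
pole (s+811): 811 + j639 → |·| = √(811²+639²) = √1066042 ≈ 1032.5, ∠ = arctan(639/811) ≈ 38.24°
|L| = 50 · 4.0852e+05 / 5.3532e+08 ≈ 0.038157
Gain = 20 log₁₀(0.038157) ≈ -28.37 dB
∠L = 178.03° − 180.11° = -2.08°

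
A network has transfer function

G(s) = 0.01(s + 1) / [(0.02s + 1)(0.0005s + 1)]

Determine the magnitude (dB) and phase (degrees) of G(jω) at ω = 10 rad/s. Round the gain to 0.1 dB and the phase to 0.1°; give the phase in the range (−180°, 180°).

-20.1 dB, 72.7°

At ω = 10 rad/s:
zero (1 + j10·1) = 1 + j10 → |·| ≈ 10.05, ∠ ≈ 84.29°
pole (1 + j10·0.02) = 1 + j0.2 → |·| ≈ 1.0198, ∠ ≈ 11.31°
pole (1 + j10·0.0005) = 1 + j0.005 → |·| ≈ 1, ∠ ≈ 0.29°
|G| = 0.01 · 10.05 / (1.0198 · 1) ≈ 0.098549
Gain = 20 log₁₀(0.098549) ≈ -20.13 dB
∠G = (84.29°) − (11.31° + 0.29°) = 72.69°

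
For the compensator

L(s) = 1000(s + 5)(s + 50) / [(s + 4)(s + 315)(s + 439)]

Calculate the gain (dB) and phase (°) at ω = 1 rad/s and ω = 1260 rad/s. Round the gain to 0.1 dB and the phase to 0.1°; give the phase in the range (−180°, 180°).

At s = jω = j1:
zero (s+5): 5 + j1 → |·| = √(5²+1²) = √26 ≈ 5.099, ∠ = arctan(1/5) ≈ 11.31°
zero (s+50): 50 + j1 → |·| = √(50²+1²) = √2501 ≈ 50.01, ∠ = arctan(1/50) ≈ 1.15°
pole (s+4): 4 + j1 → |·| = √(4²+1²) = √17 ≈ 4.1231, ∠ = arctan(1/4) ≈ 14.04°
pole (s+315): 315 + j1 → |·| = √(315²+1²) = √99226 ≈ 315, ∠ = arctan(1/315) ≈ 0.18°
pole (s+439): 439 + j1 → |·| = √(439²+1²) = √192722 ≈ 439, ∠ = arctan(1/439) ≈ 0.13°
|L| = 1000 · 255 / 5.7016e+05 ≈ 0.44724
Gain = 20 log₁₀(0.44724) ≈ -6.99 dB
∠L = 12.46° − 14.35° = -1.89°

At s = jω = j1260:
zero (s+5): 5 + j1260 → |·| = √(5²+1260²) = √1587625 ≈ 1260, ∠ = arctan(1260/5) ≈ 89.77°
zero (s+50): 50 + j1260 → |·| = √(50²+1260²) = √1590100 ≈ 1261, ∠ = arctan(1260/50) ≈ 87.73°
pole (s+4): 4 + j1260 → |·| = √(4²+1260²) = √1587616 ≈ 1260, ∠ = arctan(1260/4) ≈ 89.82°
pole (s+315): 315 + j1260 → |·| = √(315²+1260²) = √1686825 ≈ 1298.8, ∠ = arctan(1260/315) ≈ 75.96°
pole (s+439): 439 + j1260 → |·| = √(439²+1260²) = √1780321 ≈ 1334.3, ∠ = arctan(1260/439) ≈ 70.79°
|L| = 1000 · 1.5889e+06 / 2.1836e+09 ≈ 0.72765
Gain = 20 log₁₀(0.72765) ≈ -2.76 dB
∠L = 177.50° − 236.57° = -59.07°

ω = 1: -7.0 dB, -1.9°; ω = 1260: -2.8 dB, -59.1°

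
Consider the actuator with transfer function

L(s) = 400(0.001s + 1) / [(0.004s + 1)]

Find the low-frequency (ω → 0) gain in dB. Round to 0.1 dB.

L(0) = 400 · 1 / 1 = 400
20 log₁₀(400) ≈ 52.04 dB

52.0 dB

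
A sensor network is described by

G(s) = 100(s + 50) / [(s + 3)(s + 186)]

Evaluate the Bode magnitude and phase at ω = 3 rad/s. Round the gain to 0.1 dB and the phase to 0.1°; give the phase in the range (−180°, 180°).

16.1 dB, -42.5°

At s = jω = j3:
zero (s+50): 50 + j3 → |·| = √(50²+3²) = √2509 ≈ 50.09, ∠ = arctan(3/50) ≈ 3.43°
pole (s+3): 3 + j3 → |·| = √(3²+3²) = √18 ≈ 4.2426, ∠ = arctan(3/3) ≈ 45.00°
pole (s+186): 186 + j3 → |·| = √(186²+3²) = √34605 ≈ 186.02, ∠ = arctan(3/186) ≈ 0.92°
|G| = 100 · 50.09 / 789.21 ≈ 6.3469
Gain = 20 log₁₀(6.3469) ≈ 16.05 dB
∠G = 3.43° − 45.92° = -42.49°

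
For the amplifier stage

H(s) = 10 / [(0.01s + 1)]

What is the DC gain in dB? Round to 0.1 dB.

H(0) = 10 · 1 / 1 = 10
20 log₁₀(10) ≈ 20.00 dB

20.0 dB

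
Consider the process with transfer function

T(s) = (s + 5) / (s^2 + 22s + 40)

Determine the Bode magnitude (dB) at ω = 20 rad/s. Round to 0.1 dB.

-28.8 dB

Substitute s = j20:
Numerator: (j20) + 5 = 5 + j20
Denominator: (j20)^2 + 22(j20) + 40 = -360 + j440
|N| = √(5² + 20²) ≈ 20.616, ∠N ≈ 75.96°
|D| = √(360² + 440²) ≈ 568.51, ∠D ≈ 129.29°
|T| = 20.616 / 568.51 ≈ 0.036263
Gain = 20 log₁₀(0.036263) ≈ -28.81 dB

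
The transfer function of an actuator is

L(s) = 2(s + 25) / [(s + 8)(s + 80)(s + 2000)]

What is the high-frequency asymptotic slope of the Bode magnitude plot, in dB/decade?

-40 dB/decade

Each pole contributes −20 dB/decade at high frequency; each zero contributes +20 dB/decade.
Net: 1 zero(s) − 3 pole(s) → -40 dB/decade.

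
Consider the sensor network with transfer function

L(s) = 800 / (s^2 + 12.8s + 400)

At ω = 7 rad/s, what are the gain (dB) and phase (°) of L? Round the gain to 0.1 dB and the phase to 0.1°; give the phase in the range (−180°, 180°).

At s = jω = j7:
quadratic: (j7)² + 12.8·j7 + 400 = 351 + j89.6 → |·| ≈ 362.26, ∠ ≈ 14.32°
|L| = 800 / 362.26 ≈ 2.2084
Gain = 20 log₁₀(2.2084) ≈ 6.88 dB
∠L = 0.00° − 14.32° = -14.32°

6.9 dB, -14.3°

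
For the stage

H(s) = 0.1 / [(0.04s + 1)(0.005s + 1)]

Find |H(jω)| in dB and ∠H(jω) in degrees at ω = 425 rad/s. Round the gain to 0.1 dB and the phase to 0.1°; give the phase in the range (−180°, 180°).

-52.0 dB, -151.4°

At ω = 425 rad/s:
pole (1 + j425·0.04) = 1 + j17 → |·| ≈ 17.029, ∠ ≈ 86.63°
pole (1 + j425·0.005) = 1 + j2.125 → |·| ≈ 2.3485, ∠ ≈ 64.80°
|H| = 0.1 · 1 / (17.029 · 2.3485) ≈ 0.0025005
Gain = 20 log₁₀(0.0025005) ≈ -52.04 dB
∠H = (0°) − (86.63° + 64.80°) = -151.43°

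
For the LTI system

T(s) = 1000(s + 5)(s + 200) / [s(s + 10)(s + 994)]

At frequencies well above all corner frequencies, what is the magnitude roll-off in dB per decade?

-20 dB/decade

Each pole contributes −20 dB/decade at high frequency; each zero contributes +20 dB/decade.
Net: 2 zero(s) − 3 pole(s) → -20 dB/decade.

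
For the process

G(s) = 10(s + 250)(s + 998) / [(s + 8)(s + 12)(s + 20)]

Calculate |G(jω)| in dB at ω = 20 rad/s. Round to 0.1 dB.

44.9 dB

At s = jω = j20:
zero (s+250): 250 + j20 → |·| = √(250²+20²) = √62900 ≈ 250.8, ∠ = arctan(20/250) ≈ 4.57°
zero (s+998): 998 + j20 → |·| = √(998²+20²) = √996404 ≈ 998.2, ∠ = arctan(20/998) ≈ 1.15°
pole (s+8): 8 + j20 → |·| = √(8²+20²) = √464 ≈ 21.541, ∠ = arctan(20/8) ≈ 68.20°
pole (s+12): 12 + j20 → |·| = √(12²+20²) = √544 ≈ 23.324, ∠ = arctan(20/12) ≈ 59.04°
pole (s+20): 20 + j20 → |·| = √(20²+20²) = √800 ≈ 28.284, ∠ = arctan(20/20) ≈ 45.00°
|G| = 10 · 2.5035e+05 / 14211 ≈ 176.17
Gain = 20 log₁₀(176.17) ≈ 44.92 dB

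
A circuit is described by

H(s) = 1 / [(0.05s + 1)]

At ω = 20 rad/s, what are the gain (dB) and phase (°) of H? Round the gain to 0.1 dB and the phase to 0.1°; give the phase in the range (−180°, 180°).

At ω = 20 rad/s:
pole (1 + j20·0.05) = 1 + j1 → |·| ≈ 1.4142, ∠ ≈ 45.00°
|H| = 1 · 1 / (1.4142) ≈ 0.70711
Gain = 20 log₁₀(0.70711) ≈ -3.01 dB
∠H = (0°) − (45.00°) = -45.00°

-3.0 dB, -45.0°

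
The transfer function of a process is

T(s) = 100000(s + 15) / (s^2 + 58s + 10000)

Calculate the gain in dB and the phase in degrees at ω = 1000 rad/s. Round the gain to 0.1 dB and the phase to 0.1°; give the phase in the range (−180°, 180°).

At s = jω = j1000:
zero (s+15): 15 + j1000 → |·| = √(15²+1000²) = √1000225 ≈ 1000.1, ∠ = arctan(1000/15) ≈ 89.14°
quadratic: (j1000)² + 58·j1000 + 10000 = -990000 + j58000 → |·| ≈ 9.917e+05, ∠ ≈ 176.65°
|T| = 100000 · 1000.1 / 9.917e+05 ≈ 100.85
Gain = 20 log₁₀(100.85) ≈ 40.07 dB
∠T = 89.14° − 176.65° = -87.51°

40.1 dB, -87.5°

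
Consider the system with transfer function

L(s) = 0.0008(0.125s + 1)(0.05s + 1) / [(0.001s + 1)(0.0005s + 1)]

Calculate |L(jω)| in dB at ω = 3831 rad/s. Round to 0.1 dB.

At ω = 3831 rad/s:
zero (1 + j3831·0.125) = 1 + j478.875 → |·| ≈ 478.88, ∠ ≈ 89.88°
zero (1 + j3831·0.05) = 1 + j191.55 → |·| ≈ 191.55, ∠ ≈ 89.70°
pole (1 + j3831·0.001) = 1 + j3.831 → |·| ≈ 3.9594, ∠ ≈ 75.37°
pole (1 + j3831·0.0005) = 1 + j1.9155 → |·| ≈ 2.1608, ∠ ≈ 62.43°
|L| = 0.0008 · 478.88 · 191.55 / (3.9594 · 2.1608) ≈ 8.5774
Gain = 20 log₁₀(8.5774) ≈ 18.67 dB

18.7 dB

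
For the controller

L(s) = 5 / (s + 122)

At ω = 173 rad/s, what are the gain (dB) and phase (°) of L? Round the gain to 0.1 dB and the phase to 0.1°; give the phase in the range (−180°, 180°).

-32.5 dB, -54.8°

At s = jω = j173:
pole (s+122): 122 + j173 → |·| = √(122²+173²) = √44813 ≈ 211.69, ∠ = arctan(173/122) ≈ 54.81°
|L| = 5 / 211.69 ≈ 0.023619
Gain = 20 log₁₀(0.023619) ≈ -32.53 dB
∠L = 0.00° − 54.81° = -54.81°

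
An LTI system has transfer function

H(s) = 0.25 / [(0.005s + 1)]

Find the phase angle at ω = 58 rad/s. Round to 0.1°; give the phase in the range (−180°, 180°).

-16.2°

At ω = 58 rad/s:
pole (1 + j58·0.005) = 1 + j0.29 → |·| ≈ 1.0412, ∠ ≈ 16.17°
∠H = (0°) − (16.17°) = -16.17°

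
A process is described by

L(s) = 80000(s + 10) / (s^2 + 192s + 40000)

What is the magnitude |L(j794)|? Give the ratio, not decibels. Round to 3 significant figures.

104

At s = jω = j794:
zero (s+10): 10 + j794 → |·| = √(10²+794²) = √630536 ≈ 794.06, ∠ = arctan(794/10) ≈ 89.28°
quadratic: (j794)² + 192·j794 + 40000 = -590436 + j152448 → |·| ≈ 6.098e+05, ∠ ≈ 165.52°
|L| = 80000 · 794.06 / 6.098e+05 ≈ 104.17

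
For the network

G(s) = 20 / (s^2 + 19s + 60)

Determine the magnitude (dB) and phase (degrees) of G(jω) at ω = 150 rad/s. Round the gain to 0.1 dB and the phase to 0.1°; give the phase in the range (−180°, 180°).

-61.1 dB, -172.8°

Substitute s = j150:
Numerator: 20 = 20 + j0
Denominator: (j150)^2 + 19(j150) + 60 = -22440 + j2850
|N| = √(20² + 0²) ≈ 20, ∠N ≈ 0.00°
|D| = √(22440² + 2850²) ≈ 22620, ∠D ≈ 172.76°
|G| = 20 / 22620 ≈ 0.00088417
Gain = 20 log₁₀(0.00088417) ≈ -61.07 dB
∠G = 0.00° − 172.76° = -172.76°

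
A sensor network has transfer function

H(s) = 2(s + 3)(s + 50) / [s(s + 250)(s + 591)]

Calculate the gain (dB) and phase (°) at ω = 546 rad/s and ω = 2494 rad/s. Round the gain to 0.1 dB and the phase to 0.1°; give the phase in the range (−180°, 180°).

ω = 546: -52.9 dB, -23.7°; ω = 2494: -62.2 dB, -72.2°

At s = jω = j546:
zero (s+3): 3 + j546 → |·| = √(3²+546²) = √298125 ≈ 546.01, ∠ = arctan(546/3) ≈ 89.69°
zero (s+50): 50 + j546 → |·| = √(50²+546²) = √300616 ≈ 548.28, ∠ = arctan(546/50) ≈ 84.77°
pole (s+250): 250 + j546 → |·| = √(250²+546²) = √360616 ≈ 600.51, ∠ = arctan(546/250) ≈ 65.40°
pole (s+591): 591 + j546 → |·| = √(591²+546²) = √647397 ≈ 804.61, ∠ = arctan(546/591) ≈ 42.73°
pole at origin: |s| = 546, ∠ = 90.00° (in denominator)
|H| = 2 · 2.9937e+05 / 2.6381e+08 ≈ 0.0022696
Gain = 20 log₁₀(0.0022696) ≈ -52.88 dB
∠H = 174.46° − 198.13° = -23.67°

At s = jω = j2494:
zero (s+3): 3 + j2494 → |·| = √(3²+2494²) = √6220045 ≈ 2494, ∠ = arctan(2494/3) ≈ 89.93°
zero (s+50): 50 + j2494 → |·| = √(50²+2494²) = √6222536 ≈ 2494.5, ∠ = arctan(2494/50) ≈ 88.85°
pole (s+250): 250 + j2494 → |·| = √(250²+2494²) = √6282536 ≈ 2506.5, ∠ = arctan(2494/250) ≈ 84.28°
pole (s+591): 591 + j2494 → |·| = √(591²+2494²) = √6569317 ≈ 2563.1, ∠ = arctan(2494/591) ≈ 76.67°
pole at origin: |s| = 2494, ∠ = 90.00° (in denominator)
|H| = 2 · 6.2213e+06 / 1.6022e+10 ≈ 0.00077659
Gain = 20 log₁₀(0.00077659) ≈ -62.20 dB
∠H = 178.78° − 250.95° = -72.17°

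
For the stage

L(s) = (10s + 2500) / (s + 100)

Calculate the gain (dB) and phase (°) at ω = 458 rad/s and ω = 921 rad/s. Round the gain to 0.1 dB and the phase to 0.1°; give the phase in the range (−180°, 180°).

Substitute s = j458:
Numerator: 10(j458) + 2500 = 2500 + j4580
Denominator: (j458) + 100 = 100 + j458
|N| = √(2500² + 4580²) ≈ 5217.9, ∠N ≈ 61.37°
|D| = √(100² + 458²) ≈ 468.79, ∠D ≈ 77.68°
|L| = 5217.9 / 468.79 ≈ 11.131
Gain = 20 log₁₀(11.131) ≈ 20.93 dB
∠L = 61.37° − 77.68° = -16.31°

Substitute s = j921:
Numerator: 10(j921) + 2500 = 2500 + j9210
Denominator: (j921) + 100 = 100 + j921
|N| = √(2500² + 9210²) ≈ 9543.3, ∠N ≈ 74.81°
|D| = √(100² + 921²) ≈ 926.41, ∠D ≈ 83.80°
|L| = 9543.3 / 926.41 ≈ 10.301
Gain = 20 log₁₀(10.301) ≈ 20.26 dB
∠L = 74.81° − 83.80° = -8.99°

ω = 458: 20.9 dB, -16.3°; ω = 921: 20.3 dB, -9.0°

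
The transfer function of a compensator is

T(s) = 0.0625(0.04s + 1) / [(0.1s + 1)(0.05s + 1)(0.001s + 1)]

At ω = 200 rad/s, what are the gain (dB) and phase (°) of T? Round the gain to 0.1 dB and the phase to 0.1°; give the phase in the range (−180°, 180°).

-52.2 dB, -99.9°

At ω = 200 rad/s:
zero (1 + j200·0.04) = 1 + j8 → |·| ≈ 8.0623, ∠ ≈ 82.87°
pole (1 + j200·0.1) = 1 + j20 → |·| ≈ 20.025, ∠ ≈ 87.14°
pole (1 + j200·0.05) = 1 + j10 → |·| ≈ 10.05, ∠ ≈ 84.29°
pole (1 + j200·0.001) = 1 + j0.2 → |·| ≈ 1.0198, ∠ ≈ 11.31°
|T| = 0.0625 · 8.0623 / (20.025 · 10.05 · 1.0198) ≈ 0.0024552
Gain = 20 log₁₀(0.0024552) ≈ -52.20 dB
∠T = (82.87°) − (87.14° + 84.29° + 11.31°) = -99.87°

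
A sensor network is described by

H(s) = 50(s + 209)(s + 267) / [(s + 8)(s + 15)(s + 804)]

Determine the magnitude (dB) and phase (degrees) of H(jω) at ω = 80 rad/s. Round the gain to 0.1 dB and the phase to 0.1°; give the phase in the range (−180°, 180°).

At s = jω = j80:
zero (s+209): 209 + j80 → |·| = √(209²+80²) = √50081 ≈ 223.79, ∠ = arctan(80/209) ≈ 20.95°
zero (s+267): 267 + j80 → |·| = √(267²+80²) = √77689 ≈ 278.73, ∠ = arctan(80/267) ≈ 16.68°
pole (s+8): 8 + j80 → |·| = √(8²+80²) = √6464 ≈ 80.399, ∠ = arctan(80/8) ≈ 84.29°
pole (s+15): 15 + j80 → |·| = √(15²+80²) = √6625 ≈ 81.394, ∠ = arctan(80/15) ≈ 79.38°
pole (s+804): 804 + j80 → |·| = √(804²+80²) = √652816 ≈ 807.97, ∠ = arctan(80/804) ≈ 5.68°
|H| = 50 · 62377 / 5.2874e+06 ≈ 0.58986
Gain = 20 log₁₀(0.58986) ≈ -4.59 dB
∠H = 37.63° − 169.35° = -131.72°

-4.6 dB, -131.7°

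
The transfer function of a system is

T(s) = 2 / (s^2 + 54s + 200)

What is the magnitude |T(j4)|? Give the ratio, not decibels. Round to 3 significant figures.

Substitute s = j4:
Numerator: 2 = 2 + j0
Denominator: (j4)^2 + 54(j4) + 200 = 184 + j216
|N| = √(2² + 0²) ≈ 2, ∠N ≈ 0.00°
|D| = √(184² + 216²) ≈ 283.75, ∠D ≈ 49.57°
|T| = 2 / 283.75 ≈ 0.0070485

0.00705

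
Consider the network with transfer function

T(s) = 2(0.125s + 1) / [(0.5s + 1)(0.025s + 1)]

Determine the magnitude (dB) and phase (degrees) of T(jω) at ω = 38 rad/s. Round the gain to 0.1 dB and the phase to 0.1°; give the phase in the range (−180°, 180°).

At ω = 38 rad/s:
zero (1 + j38·0.125) = 1 + j4.75 → |·| ≈ 4.8541, ∠ ≈ 78.11°
pole (1 + j38·0.5) = 1 + j19 → |·| ≈ 19.026, ∠ ≈ 86.99°
pole (1 + j38·0.025) = 1 + j0.95 → |·| ≈ 1.3793, ∠ ≈ 43.53°
|T| = 2 · 4.8541 / (19.026 · 1.3793) ≈ 0.36994
Gain = 20 log₁₀(0.36994) ≈ -8.64 dB
∠T = (78.11°) − (86.99° + 43.53°) = -52.41°

-8.6 dB, -52.4°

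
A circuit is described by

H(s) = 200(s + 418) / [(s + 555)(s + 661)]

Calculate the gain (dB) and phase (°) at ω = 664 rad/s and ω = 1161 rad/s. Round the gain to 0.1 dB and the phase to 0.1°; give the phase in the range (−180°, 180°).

At s = jω = j664:
zero (s+418): 418 + j664 → |·| = √(418²+664²) = √615620 ≈ 784.61, ∠ = arctan(664/418) ≈ 57.81°
pole (s+555): 555 + j664 → |·| = √(555²+664²) = √748921 ≈ 865.4, ∠ = arctan(664/555) ≈ 50.11°
pole (s+661): 661 + j664 → |·| = √(661²+664²) = √877817 ≈ 936.92, ∠ = arctan(664/661) ≈ 45.13°
|H| = 200 · 784.61 / 8.1081e+05 ≈ 0.19354
Gain = 20 log₁₀(0.19354) ≈ -14.26 dB
∠H = 57.81° − 95.24° = -37.43°

At s = jω = j1161:
zero (s+418): 418 + j1161 → |·| = √(418²+1161²) = √1522645 ≈ 1234, ∠ = arctan(1161/418) ≈ 70.20°
pole (s+555): 555 + j1161 → |·| = √(555²+1161²) = √1655946 ≈ 1286.8, ∠ = arctan(1161/555) ≈ 64.45°
pole (s+661): 661 + j1161 → |·| = √(661²+1161²) = √1784842 ≈ 1336, ∠ = arctan(1161/661) ≈ 60.35°
|H| = 200 · 1234 / 1.7192e+06 ≈ 0.14356
Gain = 20 log₁₀(0.14356) ≈ -16.86 dB
∠H = 70.20° − 124.80° = -54.60°

ω = 664: -14.3 dB, -37.4°; ω = 1161: -16.9 dB, -54.6°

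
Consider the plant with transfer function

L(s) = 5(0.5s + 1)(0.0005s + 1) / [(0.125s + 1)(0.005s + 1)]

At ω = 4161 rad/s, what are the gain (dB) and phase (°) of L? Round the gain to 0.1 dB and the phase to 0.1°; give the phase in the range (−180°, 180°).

At ω = 4161 rad/s:
zero (1 + j4161·0.5) = 1 + j2080.5 → |·| ≈ 2080.5, ∠ ≈ 89.97°
zero (1 + j4161·0.0005) = 1 + j2.0805 → |·| ≈ 2.3084, ∠ ≈ 64.33°
pole (1 + j4161·0.125) = 1 + j520.125 → |·| ≈ 520.13, ∠ ≈ 89.89°
pole (1 + j4161·0.005) = 1 + j20.805 → |·| ≈ 20.829, ∠ ≈ 87.25°
|L| = 5 · 2080.5 · 2.3084 / (520.13 · 20.829) ≈ 2.2165
Gain = 20 log₁₀(2.2165) ≈ 6.91 dB
∠L = (89.97° + 64.33°) − (89.89° + 87.25°) = -22.84°

6.9 dB, -22.8°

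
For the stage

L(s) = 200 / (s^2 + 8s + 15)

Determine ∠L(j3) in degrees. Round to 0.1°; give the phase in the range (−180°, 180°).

-76.0°

Substitute s = j3:
Numerator: 200 = 200 + j0
Denominator: (j3)^2 + 8(j3) + 15 = 6 + j24
|N| = √(200² + 0²) ≈ 200, ∠N ≈ 0.00°
|D| = √(6² + 24²) ≈ 24.739, ∠D ≈ 75.96°
∠L = 0.00° − 75.96° = -75.96°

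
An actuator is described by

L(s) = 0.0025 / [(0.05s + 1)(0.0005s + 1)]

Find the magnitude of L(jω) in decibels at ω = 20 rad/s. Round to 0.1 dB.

At ω = 20 rad/s:
pole (1 + j20·0.05) = 1 + j1 → |·| ≈ 1.4142, ∠ ≈ 45.00°
pole (1 + j20·0.0005) = 1 + j0.01 → |·| ≈ 1, ∠ ≈ 0.57°
|L| = 0.0025 · 1 / (1.4142 · 1) ≈ 0.0017678
Gain = 20 log₁₀(0.0017678) ≈ -55.05 dB

-55.1 dB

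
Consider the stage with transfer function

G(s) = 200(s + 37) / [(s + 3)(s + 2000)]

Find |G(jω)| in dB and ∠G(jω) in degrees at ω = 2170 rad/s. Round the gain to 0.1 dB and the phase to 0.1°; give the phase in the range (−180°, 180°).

At s = jω = j2170:
zero (s+37): 37 + j2170 → |·| = √(37²+2170²) = √4710269 ≈ 2170.3, ∠ = arctan(2170/37) ≈ 89.02°
pole (s+3): 3 + j2170 → |·| = √(3²+2170²) = √4708909 ≈ 2170, ∠ = arctan(2170/3) ≈ 89.92°
pole (s+2000): 2000 + j2170 → |·| = √(2000²+2170²) = √8708900 ≈ 2951.1, ∠ = arctan(2170/2000) ≈ 47.33°
|G| = 200 · 2170.3 / 6.4039e+06 ≈ 0.067781
Gain = 20 log₁₀(0.067781) ≈ -23.38 dB
∠G = 89.02° − 137.25° = -48.23°

-23.4 dB, -48.2°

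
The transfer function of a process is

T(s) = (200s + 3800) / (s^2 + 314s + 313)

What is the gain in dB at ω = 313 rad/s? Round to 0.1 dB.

-6.9 dB

Substitute s = j313:
Numerator: 200(j313) + 3800 = 3800 + j62600
Denominator: (j313)^2 + 314(j313) + 313 = -97656 + j98282
|N| = √(3800² + 62600²) ≈ 62715, ∠N ≈ 86.53°
|D| = √(97656² + 98282²) ≈ 1.3855e+05, ∠D ≈ 134.82°
|T| = 62715 / 1.3855e+05 ≈ 0.45265
Gain = 20 log₁₀(0.45265) ≈ -6.88 dB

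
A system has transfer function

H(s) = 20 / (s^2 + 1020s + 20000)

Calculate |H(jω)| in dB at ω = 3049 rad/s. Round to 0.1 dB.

Substitute s = j3049:
Numerator: 20 = 20 + j0
Denominator: (j3049)^2 + 1020(j3049) + 20000 = -9276401 + j3109980
|N| = √(20² + 0²) ≈ 20, ∠N ≈ 0.00°
|D| = √(9276401² + 3109980²) ≈ 9.7838e+06, ∠D ≈ 161.47°
|H| = 20 / 9.7838e+06 ≈ 2.0442e-06
Gain = 20 log₁₀(2.0442e-06) ≈ -113.79 dB

-113.8 dB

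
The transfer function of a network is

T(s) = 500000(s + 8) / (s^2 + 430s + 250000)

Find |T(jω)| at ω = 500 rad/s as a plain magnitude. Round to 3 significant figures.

At s = jω = j500:
zero (s+8): 8 + j500 → |·| = √(8²+500²) = √250064 ≈ 500.06, ∠ = arctan(500/8) ≈ 89.08°
quadratic: (j500)² + 430·j500 + 250000 = 0 + j215000 → |·| ≈ 2.15e+05, ∠ ≈ 90.00°
|T| = 500000 · 500.06 / 2.15e+05 ≈ 1162.9

1.16e+03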